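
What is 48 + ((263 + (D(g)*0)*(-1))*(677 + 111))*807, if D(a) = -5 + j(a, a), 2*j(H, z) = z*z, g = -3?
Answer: 167245956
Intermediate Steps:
j(H, z) = z²/2 (j(H, z) = (z*z)/2 = z²/2)
D(a) = -5 + a²/2
48 + ((263 + (D(g)*0)*(-1))*(677 + 111))*807 = 48 + ((263 + ((-5 + (½)*(-3)²)*0)*(-1))*(677 + 111))*807 = 48 + ((263 + ((-5 + (½)*9)*0)*(-1))*788)*807 = 48 + ((263 + ((-5 + 9/2)*0)*(-1))*788)*807 = 48 + ((263 - ½*0*(-1))*788)*807 = 48 + ((263 + 0*(-1))*788)*807 = 48 + ((263 + 0)*788)*807 = 48 + (263*788)*807 = 48 + 207244*807 = 48 + 167245908 = 167245956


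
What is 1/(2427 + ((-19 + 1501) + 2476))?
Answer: 1/6385 ≈ 0.00015662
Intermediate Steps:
1/(2427 + ((-19 + 1501) + 2476)) = 1/(2427 + (1482 + 2476)) = 1/(2427 + 3958) = 1/6385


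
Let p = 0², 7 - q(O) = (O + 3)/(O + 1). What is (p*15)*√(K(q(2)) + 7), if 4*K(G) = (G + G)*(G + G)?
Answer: 0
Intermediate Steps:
q(O) = 7 - (3 + O)/(1 + O) (q(O) = 7 - (O + 3)/(O + 1) = 7 - (3 + O)/(1 + O))
p = 0
K(G) = G² (K(G) = ((G + G)*(G + G))/4 = ((2*G)*(2*G))/4 = (4*G²)/4 = G²)
(p*15)*√(K(q(2)) + 7) = (0*15)*√((2*(2 + 3*2)/(1 + 2))² + 7) = 0*√((2*(2 + 6)/3)² + 7) = 0*√((2*(⅓)*8)² + 7) = 0*√((16/3)² + 7) = 0*√(256/9 + 7) = 0*√(319/9) = 0*(√319/3) = 0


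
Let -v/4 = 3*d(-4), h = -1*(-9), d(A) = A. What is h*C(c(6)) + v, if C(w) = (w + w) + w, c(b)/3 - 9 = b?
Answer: 1263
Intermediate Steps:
c(b) = 27 + 3*b
C(w) = 3*w (C(w) = 2*w + w = 3*w)
h = 9
v = 48 (v = -12*(-4) = -4*(-12) = 48)
h*C(c(6)) + v = 9*(3*(27 + 3*6)) + 48 = 9*(3*(27 + 18)) + 48 = 9*(3*45) + 48 = 9*135 + 48 = 1215 + 48 = 1263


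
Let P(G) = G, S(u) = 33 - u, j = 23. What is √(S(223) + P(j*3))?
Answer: 11*I ≈ 11.0*I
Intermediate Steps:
√(S(223) + P(j*3)) = √((33 - 1*223) + 23*3) = √((33 - 223) + 69) = √(-190 + 69) = √(-121) = 11*I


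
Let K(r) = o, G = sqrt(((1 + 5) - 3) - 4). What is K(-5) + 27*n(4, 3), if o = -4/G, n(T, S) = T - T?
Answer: 4*I ≈ 4.0*I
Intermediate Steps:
n(T, S) = 0
G = I (G = sqrt((6 - 3) - 4) = sqrt(3 - 4) = sqrt(-1) = I ≈ 1.0*I)
o = 4*I (o = -4*(-I) = -(-4)*I = 4*I ≈ 4.0*I)
K(r) = 4*I
K(-5) + 27*n(4, 3) = 4*I + 27*0 = 4*I + 0 = 4*I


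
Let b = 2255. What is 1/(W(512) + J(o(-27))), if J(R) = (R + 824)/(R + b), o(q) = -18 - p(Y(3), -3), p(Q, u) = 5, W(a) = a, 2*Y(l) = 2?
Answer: 248/127065 ≈ 0.0019518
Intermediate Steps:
Y(l) = 1 (Y(l) = (1/2)*2 = 1)
o(q) = -23 (o(q) = -18 - 1*5 = -18 - 5 = -23)
J(R) = (824 + R)/(2255 + R) (J(R) = (R + 824)/(R + 2255) = (824 + R)/(2255 + R))
1/(W(512) + J(o(-27))) = 1/(512 + (824 - 23)/(2255 - 23)) = 1/(512 + 801/2232) = 1/(512 + (1/2232)*801) = 1/(512 + 89/248) = 1/(127065/248) = 248/127065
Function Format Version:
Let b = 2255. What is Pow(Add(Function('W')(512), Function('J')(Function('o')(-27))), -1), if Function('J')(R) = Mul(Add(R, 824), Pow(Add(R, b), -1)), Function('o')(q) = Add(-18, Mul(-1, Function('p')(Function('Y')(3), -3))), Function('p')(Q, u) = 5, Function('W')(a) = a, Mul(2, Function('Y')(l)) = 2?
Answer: Rational(248, 127065) ≈ 0.0019518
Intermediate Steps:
Function('Y')(l) = 1 (Function('Y')(l) = Mul(Rational(1, 2), 2) = 1)
Function('o')(q) = -23 (Function('o')(q) = Add(-18, Mul(-1, 5)) = Add(-18, -5) = -23)
Function('J')(R) = Mul(Pow(Add(2255, R), -1), Add(824, R)) (Function('J')(R) = Mul(Add(R, 824), Pow(Add(R, 2255), -1)) = Mul(Add(824, R), Pow(Add(2255, R), -1)) = Mul(Pow(Add(2255, R), -1), Add(824, R)))
Pow(Add(Function('W')(512), Function('J')(Function('o')(-27))), -1) = Pow(Add(512, Mul(Pow(Add(2255, -23), -1), Add(824, -23))), -1) = Pow(Add(512, Mul(Pow(2232, -1), 801)), -1) = Pow(Add(512, Mul(Rational(1, 2232), 801)), -1) = Pow(Add(512, Rational(89, 248)), -1) = Pow(Rational(127065, 248), -1) = Rational(248, 127065)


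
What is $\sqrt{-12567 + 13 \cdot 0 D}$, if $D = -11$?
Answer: $i \sqrt{12567} \approx 112.1 i$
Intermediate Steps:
$\sqrt{-12567 + 13 \cdot 0 D} = \sqrt{-12567 + 13 \cdot 0 \left(-11\right)} = \sqrt{-12567 + 0 \left(-11\right)} = \sqrt{-12567 + 0} = \sqrt{-12567} = i \sqrt{12567}$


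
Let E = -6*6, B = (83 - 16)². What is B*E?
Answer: -161604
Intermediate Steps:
B = 4489 (B = 67² = 4489)
E = -36
B*E = 4489*(-36) = -161604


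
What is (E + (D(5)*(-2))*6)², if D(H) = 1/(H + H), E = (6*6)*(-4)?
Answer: 527076/25 ≈ 21083.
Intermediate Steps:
E = -144 (E = 36*(-4) = -144)
D(H) = 1/(2*H)
(E + (D(5)*(-2))*6)² = (-144 + (((½)/5)*(-2))*6)² = (-144 + (((½)*(⅕))*(-2))*6)² = (-144 + ((⅒)*(-2))*6)² = (-144 - ⅕*6)² = (-144 - 6/5)² = (-726/5)² = 527076/25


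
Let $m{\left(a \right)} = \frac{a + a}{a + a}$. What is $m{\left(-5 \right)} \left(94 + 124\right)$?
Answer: $218$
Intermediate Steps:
$m{\left(a \right)} = 1$ ($m{\left(a \right)} = \frac{2 a}{2 a} = 2 a \frac{1}{2 a} = 1$)
$m{\left(-5 \right)} \left(94 + 124\right) = 1 \left(94 + 124\right) = 1 \cdot 218 = 218$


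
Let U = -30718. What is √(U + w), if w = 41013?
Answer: √10295 ≈ 101.46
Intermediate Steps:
√(U + w) = √(-30718 + 41013) = √10295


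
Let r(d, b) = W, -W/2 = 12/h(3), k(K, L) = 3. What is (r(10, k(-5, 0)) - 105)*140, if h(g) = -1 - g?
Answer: -13860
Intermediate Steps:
W = 6 (W = -24/(-1 - 1*3) = -24/(-1 - 3) = -24/(-4) = -24*(-1)/4 = -2*(-3) = 6)
r(d, b) = 6
(r(10, k(-5, 0)) - 105)*140 = (6 - 105)*140 = -99*140 = -13860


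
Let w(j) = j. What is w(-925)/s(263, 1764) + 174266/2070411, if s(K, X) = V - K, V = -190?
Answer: 664690891/312632061 ≈ 2.1261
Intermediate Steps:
s(K, X) = -190 - K
w(-925)/s(263, 1764) + 174266/2070411 = -925/(-190 - 1*263) + 174266/2070411 = -925/(-190 - 263) + 174266*(1/2070411) = -925/(-453) + 174266/2070411 = -925*(-1/453) + 174266/2070411 = 925/453 + 174266/2070411 = 664690891/312632061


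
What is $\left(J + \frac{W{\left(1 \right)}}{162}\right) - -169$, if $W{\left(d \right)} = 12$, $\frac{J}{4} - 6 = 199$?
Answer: $\frac{26705}{27} \approx 989.07$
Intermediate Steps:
$J = 820$ ($J = 24 + 4 \cdot 199 = 24 + 796 = 820$)
$\left(J + \frac{W{\left(1 \right)}}{162}\right) - -169 = \left(820 + \frac{12}{162}\right) - -169 = \left(820 + 12 \cdot \frac{1}{162}\right) + 169 = \left(820 + \frac{2}{27}\right) + 169 = \frac{22142}{27} + 169 = \frac{26705}{27}$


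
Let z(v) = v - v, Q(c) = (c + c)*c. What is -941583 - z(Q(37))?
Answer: -941583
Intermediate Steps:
Q(c) = 2*c² (Q(c) = (2*c)*c = 2*c²)
z(v) = 0
-941583 - z(Q(37)) = -941583 - 1*0 = -941583 + 0 = -941583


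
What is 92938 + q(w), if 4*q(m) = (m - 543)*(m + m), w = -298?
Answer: 218247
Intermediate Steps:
q(m) = m*(-543 + m)/2 (q(m) = ((m - 543)*(m + m))/4 = ((-543 + m)*(2*m))/4 = (2*m*(-543 + m))/4 = m*(-543 + m)/2)
92938 + q(w) = 92938 + (½)*(-298)*(-543 - 298) = 92938 + (½)*(-298)*(-841) = 92938 + 125309 = 218247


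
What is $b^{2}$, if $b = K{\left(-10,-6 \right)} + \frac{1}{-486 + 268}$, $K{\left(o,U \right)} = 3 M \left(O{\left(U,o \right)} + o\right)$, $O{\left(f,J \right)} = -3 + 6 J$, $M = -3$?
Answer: $\frac{20513400625}{47524} \approx 4.3164 \cdot 10^{5}$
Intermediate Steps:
$K{\left(o,U \right)} = 27 - 63 o$ ($K{\left(o,U \right)} = 3 \left(-3\right) \left(\left(-3 + 6 o\right) + o\right) = - 9 \left(-3 + 7 o\right) = 27 - 63 o$)
$b = \frac{143225}{218}$ ($b = \left(27 - -630\right) + \frac{1}{-486 + 268} = \left(27 + 630\right) + \frac{1}{-218} = 657 - \frac{1}{218} = \frac{143225}{218} \approx 657.0$)
$b^{2} = \left(\frac{143225}{218}\right)^{2} = \frac{20513400625}{47524}$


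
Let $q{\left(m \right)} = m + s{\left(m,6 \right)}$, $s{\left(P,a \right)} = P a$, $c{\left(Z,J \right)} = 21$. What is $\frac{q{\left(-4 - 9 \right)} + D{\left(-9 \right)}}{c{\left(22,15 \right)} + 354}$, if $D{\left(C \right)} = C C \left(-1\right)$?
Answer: $- \frac{172}{375} \approx -0.45867$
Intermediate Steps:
$D{\left(C \right)} = - C^{2}$ ($D{\left(C \right)} = C^{2} \left(-1\right) = - C^{2}$)
$q{\left(m \right)} = 7 m$ ($q{\left(m \right)} = m + m 6 = m + 6 m = 7 m$)
$\frac{q{\left(-4 - 9 \right)} + D{\left(-9 \right)}}{c{\left(22,15 \right)} + 354} = \frac{7 \left(-4 - 9\right) - \left(-9\right)^{2}}{21 + 354} = \frac{7 \left(-4 - 9\right) - 81}{375} = \left(7 \left(-13\right) - 81\right) \frac{1}{375} = \left(-91 - 81\right) \frac{1}{375} = \left(-172\right) \frac{1}{375} = - \frac{172}{375}$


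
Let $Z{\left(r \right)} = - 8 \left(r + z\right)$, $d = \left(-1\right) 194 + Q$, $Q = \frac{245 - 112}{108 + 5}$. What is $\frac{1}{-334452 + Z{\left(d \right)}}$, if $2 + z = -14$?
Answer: $- \frac{113}{37604300} \approx -3.005 \cdot 10^{-6}$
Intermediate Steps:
$Q = \frac{133}{113} \approx 1.177$
$z = -16$ ($z = -2 - 14 = -16$)
$d = - \frac{21789}{113}$ ($d = \left(-1\right) 194 + \frac{133}{113} = -194 + \frac{133}{113} = - \frac{21789}{113} \approx -192.82$)
$Z{\left(r \right)} = 128 - 8 r$ ($Z{\left(r \right)} = - 8 \left(r - 16\right) = - 8 \left(-16 + r\right) = 128 - 8 r$)
$\frac{1}{-334452 + Z{\left(d \right)}} = \frac{1}{-334452 + \left(128 - - \frac{174312}{113}\right)} = \frac{1}{-334452 + \left(128 + \frac{174312}{113}\right)} = \frac{1}{-334452 + \frac{188776}{113}} = \frac{1}{- \frac{37604300}{113}} = - \frac{113}{37604300}$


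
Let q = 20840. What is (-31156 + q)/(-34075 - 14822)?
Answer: 10316/48897 ≈ 0.21097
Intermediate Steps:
(-31156 + q)/(-34075 - 14822) = (-31156 + 20840)/(-34075 - 14822) = -10316/(-48897) = -10316*(-1/48897) = 10316/48897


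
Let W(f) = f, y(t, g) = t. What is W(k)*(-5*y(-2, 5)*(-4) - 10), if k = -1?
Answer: 50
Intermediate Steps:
W(k)*(-5*y(-2, 5)*(-4) - 10) = -(-5*(-2)*(-4) - 10) = -(10*(-4) - 10) = -(-40 - 10) = -1*(-50) = 50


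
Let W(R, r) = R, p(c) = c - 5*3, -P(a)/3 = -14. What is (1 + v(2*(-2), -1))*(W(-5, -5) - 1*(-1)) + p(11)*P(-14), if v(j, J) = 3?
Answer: -184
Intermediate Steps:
P(a) = 42 (P(a) = -3*(-14) = 42)
p(c) = -15 + c (p(c) = c - 15 = -15 + c)
(1 + v(2*(-2), -1))*(W(-5, -5) - 1*(-1)) + p(11)*P(-14) = (1 + 3)*(-5 - 1*(-1)) + (-15 + 11)*42 = 4*(-5 + 1) - 4*42 = 4*(-4) - 168 = -16 - 168 = -184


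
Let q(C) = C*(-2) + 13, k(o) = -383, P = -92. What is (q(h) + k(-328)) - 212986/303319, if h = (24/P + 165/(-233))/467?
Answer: -281397695744314/759102205307 ≈ -370.70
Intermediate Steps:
h = -5193/2502653 (h = (24/(-92) + 165/(-233))/467 = (24*(-1/92) + 165*(-1/233))*(1/467) = (-6/23 - 165/233)*(1/467) = -5193/5359*1/467 = -5193/2502653 ≈ -0.0020750)
q(C) = 13 - 2*C (q(C) = -2*C + 13 = 13 - 2*C)
(q(h) + k(-328)) - 212986/303319 = ((13 - 2*(-5193/2502653)) - 383) - 212986/303319 = ((13 + 10386/2502653) - 383) - 212986*1/303319 = (32544875/2502653 - 383) - 212986/303319 = -925971224/2502653 - 212986/303319 = -281397695744314/759102205307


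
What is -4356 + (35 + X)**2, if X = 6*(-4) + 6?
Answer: -4067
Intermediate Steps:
X = -18 (X = -24 + 6 = -18)
-4356 + (35 + X)**2 = -4356 + (35 - 18)**2 = -4356 + 17**2 = -4356 + 289 = -4067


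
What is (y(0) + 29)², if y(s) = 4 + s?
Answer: 1089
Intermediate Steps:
(y(0) + 29)² = ((4 + 0) + 29)² = (4 + 29)² = 33² = 1089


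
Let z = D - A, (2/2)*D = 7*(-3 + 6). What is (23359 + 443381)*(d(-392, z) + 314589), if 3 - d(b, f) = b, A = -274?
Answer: 147015632160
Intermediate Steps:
D = 21 (D = 7*(-3 + 6) = 7*3 = 21)
z = 295 (z = 21 - 1*(-274) = 21 + 274 = 295)
d(b, f) = 3 - b
(23359 + 443381)*(d(-392, z) + 314589) = (23359 + 443381)*((3 - 1*(-392)) + 314589) = 466740*((3 + 392) + 314589) = 466740*(395 + 314589) = 466740*314984 = 147015632160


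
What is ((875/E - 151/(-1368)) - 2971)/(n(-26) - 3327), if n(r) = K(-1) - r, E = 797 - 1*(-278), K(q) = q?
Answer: 174711731/194236848 ≈ 0.89948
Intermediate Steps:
E = 1075 (E = 797 + 278 = 1075)
n(r) = -1 - r
((875/E - 151/(-1368)) - 2971)/(n(-26) - 3327) = ((875/1075 - 151/(-1368)) - 2971)/((-1 - 1*(-26)) - 3327) = ((875*(1/1075) - 151*(-1/1368)) - 2971)/((-1 + 26) - 3327) = ((35/43 + 151/1368) - 2971)/(25 - 3327) = (54373/58824 - 2971)/(-3302) = -174711731/58824*(-1/3302) = 174711731/194236848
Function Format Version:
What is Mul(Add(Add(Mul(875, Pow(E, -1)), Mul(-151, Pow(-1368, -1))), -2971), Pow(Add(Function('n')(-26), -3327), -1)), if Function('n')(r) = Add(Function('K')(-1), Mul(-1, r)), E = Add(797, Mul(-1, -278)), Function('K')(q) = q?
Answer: Rational(174711731, 194236848) ≈ 0.89948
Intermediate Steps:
E = 1075 (E = Add(797, 278) = 1075)
Function('n')(r) = Add(-1, Mul(-1, r))
Mul(Add(Add(Mul(875, Pow(E, -1)), Mul(-151, Pow(-1368, -1))), -2971), Pow(Add(Function('n')(-26), -3327), -1)) = Mul(Add(Add(Mul(875, Pow(1075, -1)), Mul(-151, Pow(-1368, -1))), -2971), Pow(Add(Add(-1, Mul(-1, -26)), -3327), -1)) = Mul(Add(Add(Mul(875, Rational(1, 1075)), Mul(-151, Rational(-1, 1368))), -2971), Pow(Add(Add(-1, 26), -3327), -1)) = Mul(Add(Add(Rational(35, 43), Rational(151, 1368)), -2971), Pow(Add(25, -3327), -1)) = Mul(Add(Rational(54373, 58824), -2971), Pow(-3302, -1)) = Mul(Rational(-174711731, 58824), Rational(-1, 3302)) = Rational(174711731, 194236848)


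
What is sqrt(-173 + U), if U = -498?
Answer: I*sqrt(671) ≈ 25.904*I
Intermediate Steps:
sqrt(-173 + U) = sqrt(-173 - 498) = sqrt(-671) = I*sqrt(671)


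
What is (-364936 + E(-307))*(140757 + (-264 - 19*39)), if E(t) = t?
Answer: -51043439736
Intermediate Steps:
(-364936 + E(-307))*(140757 + (-264 - 19*39)) = (-364936 - 307)*(140757 + (-264 - 19*39)) = -365243*(140757 + (-264 - 741)) = -365243*(140757 - 1005) = -365243*139752 = -51043439736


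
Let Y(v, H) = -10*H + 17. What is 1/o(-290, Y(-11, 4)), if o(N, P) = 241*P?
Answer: -1/5543 ≈ -0.00018041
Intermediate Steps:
Y(v, H) = 17 - 10*H
1/o(-290, Y(-11, 4)) = 1/(241*(17 - 10*4)) = 1/(241*(17 - 40)) = 1/(241*(-23)) = 1/(-5543) = -1/5543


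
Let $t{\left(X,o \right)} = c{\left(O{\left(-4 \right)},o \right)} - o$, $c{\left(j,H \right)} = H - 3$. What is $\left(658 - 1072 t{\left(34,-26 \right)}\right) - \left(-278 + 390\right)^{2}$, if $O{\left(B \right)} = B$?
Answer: $-8670$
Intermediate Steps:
$c{\left(j,H \right)} = -3 + H$ ($c{\left(j,H \right)} = H - 3 = -3 + H$)
$t{\left(X,o \right)} = -3$ ($t{\left(X,o \right)} = \left(-3 + o\right) - o = -3$)
$\left(658 - 1072 t{\left(34,-26 \right)}\right) - \left(-278 + 390\right)^{2} = \left(658 - -3216\right) - \left(-278 + 390\right)^{2} = \left(658 + 3216\right) - 112^{2} = 3874 - 12544 = -8670$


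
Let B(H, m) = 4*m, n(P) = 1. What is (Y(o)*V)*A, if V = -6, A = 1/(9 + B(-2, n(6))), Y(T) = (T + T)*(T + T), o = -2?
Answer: -96/13 ≈ -7.3846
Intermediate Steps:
Y(T) = 4*T² (Y(T) = (2*T)*(2*T) = 4*T²)
A = 1/13 (A = 1/(9 + 4*1) = 1/(9 + 4) = 1/13 ≈ 0.076923)
(Y(o)*V)*A = ((4*(-2)²)*(-6))*(1/13) = ((4*4)*(-6))*(1/13) = (16*(-6))*(1/13) = -96*1/13 = -96/13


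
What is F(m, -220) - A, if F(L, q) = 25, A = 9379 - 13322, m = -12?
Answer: 3968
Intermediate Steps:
A = -3943
F(m, -220) - A = 25 - 1*(-3943) = 25 + 3943 = 3968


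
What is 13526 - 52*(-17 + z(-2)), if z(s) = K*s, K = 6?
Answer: 15034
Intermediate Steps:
z(s) = 6*s
13526 - 52*(-17 + z(-2)) = 13526 - 52*(-17 + 6*(-2)) = 13526 - 52*(-17 - 12) = 13526 - 52*(-29) = 13526 + 1508 = 15034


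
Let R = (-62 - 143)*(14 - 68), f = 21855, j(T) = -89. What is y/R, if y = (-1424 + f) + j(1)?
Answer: 10171/5535 ≈ 1.8376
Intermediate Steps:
y = 20342 (y = (-1424 + 21855) - 89 = 20431 - 89 = 20342)
R = 11070 (R = -205*(-54) = 11070)
y/R = 20342/11070 = 20342*(1/11070) = 10171/5535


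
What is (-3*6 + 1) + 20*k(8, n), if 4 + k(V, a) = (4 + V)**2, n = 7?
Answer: 2783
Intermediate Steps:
k(V, a) = -4 + (4 + V)**2
(-3*6 + 1) + 20*k(8, n) = (-3*6 + 1) + 20*(-4 + (4 + 8)**2) = (-18 + 1) + 20*(-4 + 12**2) = -17 + 20*(-4 + 144) = -17 + 20*140 = -17 + 2800 = 2783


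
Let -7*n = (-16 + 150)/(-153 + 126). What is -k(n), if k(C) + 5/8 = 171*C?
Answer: -20263/168 ≈ -120.61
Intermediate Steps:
n = 134/189 (n = -(-16 + 150)/(7*(-153 + 126)) = -134/(7*(-27)) = -134*(-1)/(7*27) = -⅐*(-134/27) = 134/189 ≈ 0.70899)
k(C) = -5/8 + 171*C
-k(n) = -(-5/8 + 171*(134/189)) = -(-5/8 + 2546/21) = -1*20263/168 = -20263/168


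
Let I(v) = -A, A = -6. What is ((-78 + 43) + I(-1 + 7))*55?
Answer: -1595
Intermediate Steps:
I(v) = 6 (I(v) = -1*(-6) = 6)
((-78 + 43) + I(-1 + 7))*55 = ((-78 + 43) + 6)*55 = (-35 + 6)*55 = -29*55 = -1595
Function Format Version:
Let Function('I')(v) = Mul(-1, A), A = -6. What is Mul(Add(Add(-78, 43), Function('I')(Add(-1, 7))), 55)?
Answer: -1595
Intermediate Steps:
Function('I')(v) = 6 (Function('I')(v) = Mul(-1, -6) = 6)
Mul(Add(Add(-78, 43), Function('I')(Add(-1, 7))), 55) = Mul(Add(Add(-78, 43), 6), 55) = Mul(Add(-35, 6), 55) = Mul(-29, 55) = -1595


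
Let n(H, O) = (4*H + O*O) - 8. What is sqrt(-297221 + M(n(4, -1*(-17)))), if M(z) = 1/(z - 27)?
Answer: I*sqrt(2407490070)/90 ≈ 545.18*I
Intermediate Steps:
n(H, O) = -8 + O**2 + 4*H (n(H, O) = (4*H + O**2) - 8 = (O**2 + 4*H) - 8 = -8 + O**2 + 4*H)
M(z) = 1/(-27 + z)
sqrt(-297221 + M(n(4, -1*(-17)))) = sqrt(-297221 + 1/(-27 + (-8 + (-1*(-17))**2 + 4*4))) = sqrt(-297221 + 1/(-27 + (-8 + 17**2 + 16))) = sqrt(-297221 + 1/(-27 + (-8 + 289 + 16))) = sqrt(-297221 + 1/(-27 + 297)) = sqrt(-297221 + 1/270) = sqrt(-80249669/270) = I*sqrt(2407490070)/90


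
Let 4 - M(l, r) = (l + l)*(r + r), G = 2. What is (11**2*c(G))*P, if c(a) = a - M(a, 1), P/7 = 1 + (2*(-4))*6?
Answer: -238854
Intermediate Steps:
P = -329 (P = 7*(1 + (2*(-4))*6) = 7*(1 - 8*6) = 7*(1 - 48) = 7*(-47) = -329)
M(l, r) = 4 - 4*l*r (M(l, r) = 4 - (l + l)*(r + r) = 4 - 2*l*2*r = 4 - 4*l*r)
c(a) = -4 + 5*a (c(a) = a - (4 - 4*a*1) = a - (4 - 4*a) = a + (-4 + 4*a) = -4 + 5*a)
(11**2*c(G))*P = (11**2*(-4 + 5*2))*(-329) = (121*(-4 + 10))*(-329) = (121*6)*(-329) = 726*(-329) = -238854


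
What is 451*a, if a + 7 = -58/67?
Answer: -237677/67 ≈ -3547.4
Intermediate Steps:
a = -527/67 (a = -7 - 58/67 = -527/67 ≈ -7.8657)
451*a = 451*(-527/67) = -237677/67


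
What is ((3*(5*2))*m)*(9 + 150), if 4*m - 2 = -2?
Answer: 0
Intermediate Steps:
m = 0 (m = 1/2 + (1/4)*(-2) = 1/2 - 1/2 = 0)
((3*(5*2))*m)*(9 + 150) = ((3*(5*2))*0)*(9 + 150) = ((3*10)*0)*159 = (30*0)*159 = 0*159 = 0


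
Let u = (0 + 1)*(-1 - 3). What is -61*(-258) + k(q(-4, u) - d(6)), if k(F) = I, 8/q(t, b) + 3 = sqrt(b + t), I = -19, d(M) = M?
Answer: 15719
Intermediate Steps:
u = -4 (u = 1*(-4) = -4)
q(t, b) = 8/(-3 + sqrt(b + t))
k(F) = -19
-61*(-258) + k(q(-4, u) - d(6)) = -61*(-258) - 19 = 15738 - 19 = 15719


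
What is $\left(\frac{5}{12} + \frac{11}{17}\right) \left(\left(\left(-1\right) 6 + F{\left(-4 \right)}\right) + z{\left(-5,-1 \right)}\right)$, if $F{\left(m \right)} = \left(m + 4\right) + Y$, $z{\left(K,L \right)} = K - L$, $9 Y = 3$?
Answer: $- \frac{6293}{612} \approx -10.283$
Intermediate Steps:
$Y = \frac{1}{3}$ ($Y = \frac{1}{9} \cdot 3 = \frac{1}{3} \approx 0.33333$)
$F{\left(m \right)} = \frac{13}{3} + m$ ($F{\left(m \right)} = \left(m + 4\right) + \frac{1}{3} = \left(4 + m\right) + \frac{1}{3} = \frac{13}{3} + m$)
$\left(\frac{5}{12} + \frac{11}{17}\right) \left(\left(\left(-1\right) 6 + F{\left(-4 \right)}\right) + z{\left(-5,-1 \right)}\right) = \left(\frac{5}{12} + \frac{11}{17}\right) \left(\left(\left(-1\right) 6 + \left(\frac{13}{3} - 4\right)\right) - 4\right) = \left(5 \cdot \frac{1}{12} + 11 \cdot \frac{1}{17}\right) \left(\left(-6 + \frac{1}{3}\right) + \left(-5 + 1\right)\right) = \left(\frac{5}{12} + \frac{11}{17}\right) \left(- \frac{17}{3} - 4\right) = \frac{217}{204} \left(- \frac{29}{3}\right) = - \frac{6293}{612}$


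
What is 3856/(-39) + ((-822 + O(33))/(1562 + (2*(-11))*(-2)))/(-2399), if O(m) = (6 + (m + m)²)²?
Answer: -7799198161/75129483 ≈ -103.81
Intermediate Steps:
O(m) = (6 + 4*m²)² (O(m) = (6 + (2*m)²)² = (6 + 4*m²)²)
3856/(-39) + ((-822 + O(33))/(1562 + (2*(-11))*(-2)))/(-2399) = 3856/(-39) + ((-822 + 4*(3 + 2*33²)²)/(1562 + (2*(-11))*(-2)))/(-2399) = 3856*(-1/39) + ((-822 + 4*(3 + 2*1089)²)/(1562 - 22*(-2)))*(-1/2399) = -3856/39 + ((-822 + 4*(3 + 2178)²)/(1562 + 44))*(-1/2399) = -3856/39 + ((-822 + 4*2181²)/1606)*(-1/2399) = -3856/39 + ((-822 + 4*4756761)*(1/1606))*(-1/2399) = -3856/39 + ((-822 + 19027044)*(1/1606))*(-1/2399) = -3856/39 + (19026222*(1/1606))*(-1/2399) = -3856/39 + (9513111/803)*(-1/2399) = -3856/39 - 9513111/1926397 = -7799198161/75129483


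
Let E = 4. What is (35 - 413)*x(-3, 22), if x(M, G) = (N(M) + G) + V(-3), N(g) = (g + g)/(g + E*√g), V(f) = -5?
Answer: -124362/19 - 3024*I*√3/19 ≈ -6545.4 - 275.67*I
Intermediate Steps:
N(g) = 2*g/(g + 4*√g) (N(g) = (g + g)/(g + 4*√g) = (2*g)/(g + 4*√g) = 2*g/(g + 4*√g))
x(M, G) = -5 + G + 2*M/(M + 4*√M) (x(M, G) = (2*M/(M + 4*√M) + G) - 5 = (G + 2*M/(M + 4*√M)) - 5 = -5 + G + 2*M/(M + 4*√M))
(35 - 413)*x(-3, 22) = (35 - 413)*((2*(-3) + (-5 + 22)*(-3 + 4*√(-3)))/(-3 + 4*√(-3))) = -378*(-6 + 17*(-3 + 4*(I*√3)))/(-3 + 4*(I*√3)) = -378*(-6 + 17*(-3 + 4*I*√3))/(-3 + 4*I*√3) = -378*(-6 + (-51 + 68*I*√3))/(-3 + 4*I*√3) = -378*(-57 + 68*I*√3)/(-3 + 4*I*√3)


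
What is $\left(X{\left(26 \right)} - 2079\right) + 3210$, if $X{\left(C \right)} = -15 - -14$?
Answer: $1130$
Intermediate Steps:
$X{\left(C \right)} = -1$ ($X{\left(C \right)} = -15 + 14 = -1$)
$\left(X{\left(26 \right)} - 2079\right) + 3210 = \left(-1 - 2079\right) + 3210 = -2080 + 3210 = 1130$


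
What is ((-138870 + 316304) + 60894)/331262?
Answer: 119164/165631 ≈ 0.71945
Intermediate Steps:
((-138870 + 316304) + 60894)/331262 = (177434 + 60894)*(1/331262) = 238328*(1/331262) = 119164/165631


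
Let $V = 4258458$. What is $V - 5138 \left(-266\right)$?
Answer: $5625166$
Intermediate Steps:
$V - 5138 \left(-266\right) = 4258458 - 5138 \left(-266\right) = 4258458 - -1366708 = 4258458 + 1366708 = 5625166$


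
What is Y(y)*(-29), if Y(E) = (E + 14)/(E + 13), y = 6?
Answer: -580/19 ≈ -30.526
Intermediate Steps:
Y(E) = (14 + E)/(13 + E)
Y(y)*(-29) = ((14 + 6)/(13 + 6))*(-29) = (20/19)*(-29) = -580/19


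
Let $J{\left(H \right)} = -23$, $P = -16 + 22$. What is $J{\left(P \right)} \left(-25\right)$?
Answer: $575$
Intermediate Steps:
$P = 6$
$J{\left(P \right)} \left(-25\right) = \left(-23\right) \left(-25\right) = 575$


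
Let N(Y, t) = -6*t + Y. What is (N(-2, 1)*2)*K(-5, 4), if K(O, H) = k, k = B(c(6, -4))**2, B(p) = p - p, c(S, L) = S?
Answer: 0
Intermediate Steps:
N(Y, t) = Y - 6*t
B(p) = 0
k = 0 (k = 0**2 = 0)
K(O, H) = 0
(N(-2, 1)*2)*K(-5, 4) = ((-2 - 6*1)*2)*0 = ((-2 - 6)*2)*0 = -8*2*0 = -16*0 = 0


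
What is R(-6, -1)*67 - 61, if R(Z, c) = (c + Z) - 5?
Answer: -865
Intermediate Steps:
R(Z, c) = -5 + Z + c (R(Z, c) = (Z + c) - 5 = -5 + Z + c)
R(-6, -1)*67 - 61 = (-5 - 6 - 1)*67 - 61 = -12*67 - 61 = -804 - 61 = -865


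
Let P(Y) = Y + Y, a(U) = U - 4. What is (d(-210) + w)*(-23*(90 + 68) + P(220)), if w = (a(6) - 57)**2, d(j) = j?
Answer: -8991110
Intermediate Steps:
a(U) = -4 + U
w = 3025 (w = ((-4 + 6) - 57)**2 = (2 - 57)**2 = (-55)**2 = 3025)
P(Y) = 2*Y
(d(-210) + w)*(-23*(90 + 68) + P(220)) = (-210 + 3025)*(-23*(90 + 68) + 2*220) = 2815*(-23*158 + 440) = 2815*(-3634 + 440) = 2815*(-3194) = -8991110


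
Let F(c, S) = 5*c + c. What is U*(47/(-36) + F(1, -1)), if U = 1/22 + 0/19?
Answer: 169/792 ≈ 0.21338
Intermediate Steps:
F(c, S) = 6*c
U = 1/22 (U = 1*(1/22) + 0*(1/19) = 1/22 + 0 = 1/22 ≈ 0.045455)
U*(47/(-36) + F(1, -1)) = (47/(-36) + 6*1)/22 = (47*(-1/36) + 6)/22 = (-47/36 + 6)/22 = (1/22)*(169/36) = 169/792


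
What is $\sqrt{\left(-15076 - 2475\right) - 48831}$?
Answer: $i \sqrt{66382} \approx 257.65 i$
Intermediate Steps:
$\sqrt{\left(-15076 - 2475\right) - 48831} = \sqrt{-17551 - 48831} = \sqrt{-66382} = i \sqrt{66382}$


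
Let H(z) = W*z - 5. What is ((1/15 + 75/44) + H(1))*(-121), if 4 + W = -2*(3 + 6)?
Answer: 183161/60 ≈ 3052.7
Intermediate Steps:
W = -22 (W = -4 - 2*(3 + 6) = -4 - 2*9 = -4 - 18 = -22)
H(z) = -5 - 22*z (H(z) = -22*z - 5 = -5 - 22*z)
((1/15 + 75/44) + H(1))*(-121) = ((1/15 + 75/44) + (-5 - 22*1))*(-121) = ((1*(1/15) + 75*(1/44)) + (-5 - 22))*(-121) = ((1/15 + 75/44) - 27)*(-121) = (1169/660 - 27)*(-121) = -16651/660*(-121) = 183161/60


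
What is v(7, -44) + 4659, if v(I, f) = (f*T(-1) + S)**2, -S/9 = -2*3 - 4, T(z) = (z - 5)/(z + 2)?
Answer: 129975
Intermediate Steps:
T(z) = (-5 + z)/(2 + z)
S = 90 (S = -9*(-2*3 - 4) = -9*(-6 - 4) = -9*(-10) = 90)
v(I, f) = (90 - 6*f)**2 (v(I, f) = (f*((-5 - 1)/(2 - 1)) + 90)**2 = (f*(-6/1) + 90)**2 = (f*(1*(-6)) + 90)**2 = (f*(-6) + 90)**2 = (-6*f + 90)**2 = (90 - 6*f)**2)
v(7, -44) + 4659 = 36*(-15 - 44)**2 + 4659 = 36*(-59)**2 + 4659 = 36*3481 + 4659 = 125316 + 4659 = 129975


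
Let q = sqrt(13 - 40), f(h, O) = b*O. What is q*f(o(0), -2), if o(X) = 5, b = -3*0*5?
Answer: 0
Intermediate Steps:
b = 0 (b = 0*5 = 0)
f(h, O) = 0 (f(h, O) = 0*O = 0)
q = 3*I*sqrt(3) (q = sqrt(-27) = 3*I*sqrt(3) ≈ 5.1962*I)
q*f(o(0), -2) = (3*I*sqrt(3))*0 = 0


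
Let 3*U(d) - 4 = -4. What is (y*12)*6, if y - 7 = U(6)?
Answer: 504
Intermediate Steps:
U(d) = 0 (U(d) = 4/3 + (⅓)*(-4) = 4/3 - 4/3 = 0)
y = 7 (y = 7 + 0 = 7)
(y*12)*6 = (7*12)*6 = 84*6 = 504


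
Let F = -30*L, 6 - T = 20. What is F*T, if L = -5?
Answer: -2100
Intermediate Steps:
T = -14 (T = 6 - 1*20 = 6 - 20 = -14)
F = 150 (F = -30*(-5) = 150)
F*T = 150*(-14) = -2100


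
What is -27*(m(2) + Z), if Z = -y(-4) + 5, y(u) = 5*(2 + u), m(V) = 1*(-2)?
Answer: -351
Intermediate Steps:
m(V) = -2
y(u) = 10 + 5*u
Z = 15 (Z = -(10 + 5*(-4)) + 5 = -(10 - 20) + 5 = -1*(-10) + 5 = 10 + 5 = 15)
-27*(m(2) + Z) = -27*(-2 + 15) = -27*13 = -351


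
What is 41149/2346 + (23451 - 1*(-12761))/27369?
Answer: 403720111/21402558 ≈ 18.863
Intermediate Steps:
41149/2346 + (23451 - 1*(-12761))/27369 = 41149*(1/2346) + (23451 + 12761)*(1/27369) = 41149/2346 + 36212*(1/27369) = 41149/2346 + 36212/27369 = 403720111/21402558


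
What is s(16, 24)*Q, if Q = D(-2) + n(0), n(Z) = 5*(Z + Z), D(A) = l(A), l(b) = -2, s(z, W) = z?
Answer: -32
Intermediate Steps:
D(A) = -2
n(Z) = 10*Z (n(Z) = 5*(2*Z) = 10*Z)
Q = -2 (Q = -2 + 10*0 = -2 + 0 = -2)
s(16, 24)*Q = 16*(-2) = -32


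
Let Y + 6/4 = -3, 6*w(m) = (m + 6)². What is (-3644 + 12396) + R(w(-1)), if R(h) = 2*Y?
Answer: 8743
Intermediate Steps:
w(m) = (6 + m)²/6 (w(m) = (m + 6)²/6 = (6 + m)²/6)
Y = -9/2 (Y = -3/2 - 3 = -9/2 ≈ -4.5000)
R(h) = -9 (R(h) = 2*(-9/2) = -9)
(-3644 + 12396) + R(w(-1)) = (-3644 + 12396) - 9 = 8752 - 9 = 8743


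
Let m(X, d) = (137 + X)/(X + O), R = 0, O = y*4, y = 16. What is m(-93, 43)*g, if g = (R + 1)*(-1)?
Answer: 44/29 ≈ 1.5172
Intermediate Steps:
O = 64 (O = 16*4 = 64)
m(X, d) = (137 + X)/(64 + X) (m(X, d) = (137 + X)/(X + 64) = (137 + X)/(64 + X))
g = -1 (g = (0 + 1)*(-1) = 1*(-1) = -1)
m(-93, 43)*g = ((137 - 93)/(64 - 93))*(-1) = (44/(-29))*(-1) = -1/29*44*(-1) = -44/29*(-1) = 44/29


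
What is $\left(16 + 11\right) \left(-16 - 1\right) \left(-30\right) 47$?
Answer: $647190$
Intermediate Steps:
$\left(16 + 11\right) \left(-16 - 1\right) \left(-30\right) 47 = 27 \left(-17\right) \left(-30\right) 47 = \left(-459\right) \left(-30\right) 47 = 13770 \cdot 47 = 647190$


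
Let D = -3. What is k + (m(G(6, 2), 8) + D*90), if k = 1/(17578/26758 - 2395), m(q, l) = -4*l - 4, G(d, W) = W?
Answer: -576611275/1884348 ≈ -306.00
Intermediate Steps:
m(q, l) = -4 - 4*l
k = -787/1884348 (k = 1/(17578*(1/26758) - 2395) = 1/(517/787 - 2395) = 1/(-1884348/787) = -787/1884348 ≈ -0.00041765)
k + (m(G(6, 2), 8) + D*90) = -787/1884348 + ((-4 - 4*8) - 3*90) = -787/1884348 + ((-4 - 32) - 270) = -787/1884348 + (-36 - 270) = -787/1884348 - 306 = -576611275/1884348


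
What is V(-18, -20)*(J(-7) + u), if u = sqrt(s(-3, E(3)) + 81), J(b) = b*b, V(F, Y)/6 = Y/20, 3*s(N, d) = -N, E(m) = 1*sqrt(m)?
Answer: -294 - 6*sqrt(82) ≈ -348.33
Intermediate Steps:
E(m) = sqrt(m)
s(N, d) = -N/3 (s(N, d) = (-N)/3 = -N/3)
V(F, Y) = 3*Y/10 (V(F, Y) = 6*(Y/20) = 3*Y/10)
J(b) = b**2
u = sqrt(82) (u = sqrt(-1/3*(-3) + 81) = sqrt(1 + 81) = sqrt(82) ≈ 9.0554)
V(-18, -20)*(J(-7) + u) = ((3/10)*(-20))*((-7)**2 + sqrt(82)) = -6*(49 + sqrt(82)) = -294 - 6*sqrt(82)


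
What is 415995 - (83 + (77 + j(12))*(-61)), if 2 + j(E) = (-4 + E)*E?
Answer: 426343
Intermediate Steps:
j(E) = -2 + E*(-4 + E) (j(E) = -2 + (-4 + E)*E = -2 + E*(-4 + E))
415995 - (83 + (77 + j(12))*(-61)) = 415995 - (83 + (77 + (-2 + 12**2 - 4*12))*(-61)) = 415995 - (83 + (77 + (-2 + 144 - 48))*(-61)) = 415995 - (83 + (77 + 94)*(-61)) = 415995 - (83 + 171*(-61)) = 415995 - (83 - 10431) = 415995 - 1*(-10348) = 415995 + 10348 = 426343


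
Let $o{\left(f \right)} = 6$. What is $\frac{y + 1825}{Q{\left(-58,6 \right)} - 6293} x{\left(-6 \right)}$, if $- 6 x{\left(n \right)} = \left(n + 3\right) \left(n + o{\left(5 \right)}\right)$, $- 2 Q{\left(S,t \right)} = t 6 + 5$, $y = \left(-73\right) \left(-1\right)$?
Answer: $0$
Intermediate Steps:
$y = 73$
$Q{\left(S,t \right)} = - \frac{5}{2} - 3 t$ ($Q{\left(S,t \right)} = - \frac{t 6 + 5}{2} = - \frac{6 t + 5}{2} = - \frac{5 + 6 t}{2} = - \frac{5}{2} - 3 t$)
$x{\left(n \right)} = - \frac{\left(3 + n\right) \left(6 + n\right)}{6}$ ($x{\left(n \right)} = - \frac{\left(n + 3\right) \left(n + 6\right)}{6} = - \frac{\left(3 + n\right) \left(6 + n\right)}{6}$)
$\frac{y + 1825}{Q{\left(-58,6 \right)} - 6293} x{\left(-6 \right)} = \frac{73 + 1825}{\left(- \frac{5}{2} - 18\right) - 6293} \left(-3 - -9 - \frac{\left(-6\right)^{2}}{6}\right) = \frac{1898}{\left(- \frac{5}{2} - 18\right) - 6293} \left(-3 + 9 - 6\right) = \frac{1898}{- \frac{41}{2} - 6293} \left(-3 + 9 - 6\right) = \frac{1898}{- \frac{12627}{2}} \cdot 0 = 1898 \left(- \frac{2}{12627}\right) 0 = \left(- \frac{3796}{12627}\right) 0 = 0$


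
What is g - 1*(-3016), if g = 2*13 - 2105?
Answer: 937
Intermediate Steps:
g = -2079 (g = 26 - 2105 = -2079)
g - 1*(-3016) = -2079 - 1*(-3016) = -2079 + 3016 = 937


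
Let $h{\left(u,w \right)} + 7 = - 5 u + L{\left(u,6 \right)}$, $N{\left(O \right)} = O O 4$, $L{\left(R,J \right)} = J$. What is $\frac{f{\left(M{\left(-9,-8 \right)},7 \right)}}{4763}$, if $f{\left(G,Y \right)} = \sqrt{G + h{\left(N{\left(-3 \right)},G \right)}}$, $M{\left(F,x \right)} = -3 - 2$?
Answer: $\frac{i \sqrt{186}}{4763} \approx 0.0028634 i$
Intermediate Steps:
$N{\left(O \right)} = 4 O^{2}$ ($N{\left(O \right)} = O^{2} \cdot 4 = 4 O^{2}$)
$M{\left(F,x \right)} = -5$ ($M{\left(F,x \right)} = -3 - 2 = -5$)
$h{\left(u,w \right)} = -1 - 5 u$ ($h{\left(u,w \right)} = -7 - \left(-6 + 5 u\right) = -1 - 5 u$)
$f{\left(G,Y \right)} = \sqrt{-181 + G}$ ($f{\left(G,Y \right)} = \sqrt{G - \left(1 + 5 \cdot 4 \left(-3\right)^{2}\right)} = \sqrt{G - \left(1 + 5 \cdot 4 \cdot 9\right)} = \sqrt{G - 181} = \sqrt{-181 + G}$)
$\frac{f{\left(M{\left(-9,-8 \right)},7 \right)}}{4763} = \frac{\sqrt{-181 - 5}}{4763} = \sqrt{-186} \cdot \frac{1}{4763} = i \sqrt{186} \cdot \frac{1}{4763} = \frac{i \sqrt{186}}{4763}$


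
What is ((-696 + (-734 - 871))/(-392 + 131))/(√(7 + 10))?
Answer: 767*√17/1479 ≈ 2.1382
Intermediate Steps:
((-696 + (-734 - 871))/(-392 + 131))/(√(7 + 10)) = ((-696 - 1605)/(-261))/(√17) = (√17/17)*(-2301*(-1/261)) = (√17/17)*(767/87) = 767*√17/1479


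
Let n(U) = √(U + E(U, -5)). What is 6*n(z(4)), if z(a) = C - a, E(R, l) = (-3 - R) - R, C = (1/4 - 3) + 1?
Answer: 3*√11 ≈ 9.9499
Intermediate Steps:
C = -7/4 (C = (¼ - 3) + 1 = -11/4 + 1 = -7/4 ≈ -1.7500)
E(R, l) = -3 - 2*R
z(a) = -7/4 - a
n(U) = √(-3 - U) (n(U) = √(U + (-3 - 2*U)) = √(-3 - U))
6*n(z(4)) = 6*√(-3 - (-7/4 - 1*4)) = 6*√(-3 - (-7/4 - 4)) = 6*√(-3 - 1*(-23/4)) = 6*√(-3 + 23/4) = 6*√(11/4) = 6*(√11/2) = 3*√11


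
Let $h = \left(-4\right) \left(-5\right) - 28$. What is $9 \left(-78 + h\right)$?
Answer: $-774$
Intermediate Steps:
$h = -8$ ($h = 20 - 28 = -8$)
$9 \left(-78 + h\right) = 9 \left(-78 - 8\right) = 9 \left(-86\right) = -774$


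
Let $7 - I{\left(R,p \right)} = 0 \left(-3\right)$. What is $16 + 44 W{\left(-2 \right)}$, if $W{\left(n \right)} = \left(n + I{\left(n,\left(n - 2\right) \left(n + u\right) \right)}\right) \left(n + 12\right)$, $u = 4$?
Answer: $2216$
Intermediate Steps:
$I{\left(R,p \right)} = 7$ ($I{\left(R,p \right)} = 7 - 0 \left(-3\right) = 7 - 0 = 7 + 0 = 7$)
$W{\left(n \right)} = \left(7 + n\right) \left(12 + n\right)$ ($W{\left(n \right)} = \left(n + 7\right) \left(n + 12\right) = \left(7 + n\right) \left(12 + n\right)$)
$16 + 44 W{\left(-2 \right)} = 16 + 44 \left(84 + \left(-2\right)^{2} + 19 \left(-2\right)\right) = 16 + 44 \left(84 + 4 - 38\right) = 16 + 44 \cdot 50 = 16 + 2200 = 2216$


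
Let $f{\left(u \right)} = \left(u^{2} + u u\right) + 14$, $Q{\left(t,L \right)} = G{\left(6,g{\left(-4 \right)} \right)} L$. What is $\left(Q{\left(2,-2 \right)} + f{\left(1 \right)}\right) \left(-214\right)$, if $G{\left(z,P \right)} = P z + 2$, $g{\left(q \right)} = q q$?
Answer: $38520$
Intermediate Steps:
$g{\left(q \right)} = q^{2}$
$G{\left(z,P \right)} = 2 + P z$
$Q{\left(t,L \right)} = 98 L$ ($Q{\left(t,L \right)} = \left(2 + \left(-4\right)^{2} \cdot 6\right) L = \left(2 + 16 \cdot 6\right) L = \left(2 + 96\right) L = 98 L$)
$f{\left(u \right)} = 14 + 2 u^{2}$ ($f{\left(u \right)} = \left(u^{2} + u^{2}\right) + 14 = 2 u^{2} + 14 = 14 + 2 u^{2}$)
$\left(Q{\left(2,-2 \right)} + f{\left(1 \right)}\right) \left(-214\right) = \left(98 \left(-2\right) + \left(14 + 2 \cdot 1^{2}\right)\right) \left(-214\right) = \left(-196 + \left(14 + 2 \cdot 1\right)\right) \left(-214\right) = \left(-196 + \left(14 + 2\right)\right) \left(-214\right) = \left(-196 + 16\right) \left(-214\right) = \left(-180\right) \left(-214\right) = 38520$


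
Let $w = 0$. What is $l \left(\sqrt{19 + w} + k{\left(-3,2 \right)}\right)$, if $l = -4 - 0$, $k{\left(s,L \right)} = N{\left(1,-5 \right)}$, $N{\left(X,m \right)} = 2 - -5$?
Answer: $-28 - 4 \sqrt{19} \approx -45.436$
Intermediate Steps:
$N{\left(X,m \right)} = 7$ ($N{\left(X,m \right)} = 2 + 5 = 7$)
$k{\left(s,L \right)} = 7$
$l = -4$ ($l = -4 + 0 = -4$)
$l \left(\sqrt{19 + w} + k{\left(-3,2 \right)}\right) = - 4 \left(\sqrt{19 + 0} + 7\right) = - 4 \left(\sqrt{19} + 7\right) = - 4 \left(7 + \sqrt{19}\right) = -28 - 4 \sqrt{19}$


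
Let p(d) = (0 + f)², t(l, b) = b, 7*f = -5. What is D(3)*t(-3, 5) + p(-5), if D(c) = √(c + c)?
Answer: 25/49 + 5*√6 ≈ 12.758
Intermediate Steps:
f = -5/7 (f = (⅐)*(-5) = -5/7 ≈ -0.71429)
D(c) = √2*√c (D(c) = √(2*c) = √2*√c)
p(d) = 25/49 (p(d) = (0 - 5/7)² = (-5/7)² = 25/49)
D(3)*t(-3, 5) + p(-5) = (√2*√3)*5 + 25/49 = √6*5 + 25/49 = 5*√6 + 25/49 = 25/49 + 5*√6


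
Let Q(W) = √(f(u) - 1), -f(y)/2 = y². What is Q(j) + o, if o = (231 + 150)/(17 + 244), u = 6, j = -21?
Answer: 127/87 + I*√73 ≈ 1.4598 + 8.544*I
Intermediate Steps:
f(y) = -2*y²
o = 127/87 (o = 381/261 = 381*(1/261) = 127/87 ≈ 1.4598)
Q(W) = I*√73 (Q(W) = √(-2*6² - 1) = √(-2*36 - 1) = √(-72 - 1) = √(-73) = I*√73)
Q(j) + o = I*√73 + 127/87 = 127/87 + I*√73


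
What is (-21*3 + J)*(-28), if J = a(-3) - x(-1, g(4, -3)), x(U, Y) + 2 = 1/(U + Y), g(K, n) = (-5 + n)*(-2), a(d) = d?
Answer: 26908/15 ≈ 1793.9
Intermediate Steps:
g(K, n) = 10 - 2*n
x(U, Y) = -2 + 1/(U + Y)
J = -16/15 (J = -3 - (1 - 2*(-1) - 2*(10 - 2*(-3)))/(-1 + (10 - 2*(-3))) = -3 - (1 + 2 - 2*(10 + 6))/(-1 + (10 + 6)) = -3 - (1 + 2 - 2*16)/(-1 + 16) = -3 - (1 + 2 - 32)/15 = -3 - (-29)/15 = -3 - 1*(-29/15) = -3 + 29/15 = -16/15 ≈ -1.0667)
(-21*3 + J)*(-28) = (-21*3 - 16/15)*(-28) = (-63 - 16/15)*(-28) = -961/15*(-28) = 26908/15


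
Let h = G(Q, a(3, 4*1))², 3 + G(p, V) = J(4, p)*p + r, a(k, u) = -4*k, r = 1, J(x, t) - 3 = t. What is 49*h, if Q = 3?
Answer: 12544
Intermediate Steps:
J(x, t) = 3 + t
G(p, V) = -2 + p*(3 + p) (G(p, V) = -3 + ((3 + p)*p + 1) = -3 + (p*(3 + p) + 1) = -3 + (1 + p*(3 + p)) = -2 + p*(3 + p))
h = 256 (h = (-2 + 3*(3 + 3))² = (-2 + 3*6)² = (-2 + 18)² = 16² = 256)
49*h = 49*256 = 12544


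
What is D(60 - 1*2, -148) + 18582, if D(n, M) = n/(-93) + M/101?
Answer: 174521104/9393 ≈ 18580.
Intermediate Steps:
D(n, M) = -n/93 + M/101 (D(n, M) = n*(-1/93) + M*(1/101) = -n/93 + M/101)
D(60 - 1*2, -148) + 18582 = (-(60 - 1*2)/93 + (1/101)*(-148)) + 18582 = (-(60 - 2)/93 - 148/101) + 18582 = (-1/93*58 - 148/101) + 18582 = (-58/93 - 148/101) + 18582 = -19622/9393 + 18582 = 174521104/9393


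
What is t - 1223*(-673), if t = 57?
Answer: 823136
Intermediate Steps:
t - 1223*(-673) = 57 - 1223*(-673) = 57 + 823079 = 823136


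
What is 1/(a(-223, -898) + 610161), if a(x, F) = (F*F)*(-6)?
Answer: -1/4228263 ≈ -2.3650e-7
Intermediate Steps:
a(x, F) = -6*F² (a(x, F) = F²*(-6) = -6*F²)
1/(a(-223, -898) + 610161) = 1/(-6*(-898)² + 610161) = 1/(-6*806404 + 610161) = 1/(-4838424 + 610161) = 1/(-4228263) = -1/4228263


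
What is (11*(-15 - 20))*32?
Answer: -12320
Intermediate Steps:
(11*(-15 - 20))*32 = (11*(-35))*32 = -385*32 = -12320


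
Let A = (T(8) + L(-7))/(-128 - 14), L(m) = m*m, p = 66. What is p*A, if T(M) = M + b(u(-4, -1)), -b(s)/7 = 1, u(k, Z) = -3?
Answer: -1650/71 ≈ -23.239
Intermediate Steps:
L(m) = m²
b(s) = -7 (b(s) = -7*1 = -7)
T(M) = -7 + M (T(M) = M - 7 = -7 + M)
A = -25/71 (A = ((-7 + 8) + (-7)²)/(-128 - 14) = (1 + 49)/(-142) = 50*(-1/142) = -25/71 ≈ -0.35211)
p*A = 66*(-25/71) = -1650/71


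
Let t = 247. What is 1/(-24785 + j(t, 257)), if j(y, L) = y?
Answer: -1/24538 ≈ -4.0753e-5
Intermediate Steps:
1/(-24785 + j(t, 257)) = 1/(-24785 + 247) = 1/(-24538) = -1/24538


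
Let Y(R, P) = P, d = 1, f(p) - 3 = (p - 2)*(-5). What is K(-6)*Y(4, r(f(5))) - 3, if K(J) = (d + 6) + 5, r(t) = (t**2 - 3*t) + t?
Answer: 2013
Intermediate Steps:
f(p) = 13 - 5*p (f(p) = 3 + (p - 2)*(-5) = 3 + (-2 + p)*(-5) = 3 + (10 - 5*p) = 13 - 5*p)
r(t) = t**2 - 2*t
K(J) = 12 (K(J) = (1 + 6) + 5 = 7 + 5 = 12)
K(-6)*Y(4, r(f(5))) - 3 = 12*((13 - 5*5)*(-2 + (13 - 5*5))) - 3 = 12*((13 - 25)*(-2 + (13 - 25))) - 3 = 12*(-12*(-2 - 12)) - 3 = 12*(-12*(-14)) - 3 = 12*168 - 3 = 2016 - 3 = 2013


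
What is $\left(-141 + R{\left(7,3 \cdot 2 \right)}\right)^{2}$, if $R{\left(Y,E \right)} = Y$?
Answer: $17956$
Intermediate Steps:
$\left(-141 + R{\left(7,3 \cdot 2 \right)}\right)^{2} = \left(-141 + 7\right)^{2} = \left(-134\right)^{2} = 17956$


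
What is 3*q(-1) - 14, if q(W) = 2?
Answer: -8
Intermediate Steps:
3*q(-1) - 14 = 3*2 - 14 = 6 - 14 = -8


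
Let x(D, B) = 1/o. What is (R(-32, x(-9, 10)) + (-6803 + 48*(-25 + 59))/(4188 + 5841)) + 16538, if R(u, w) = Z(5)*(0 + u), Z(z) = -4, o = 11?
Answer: 167138143/10029 ≈ 16666.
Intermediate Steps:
x(D, B) = 1/11
R(u, w) = -4*u (R(u, w) = -4*(0 + u) = -4*u)
(R(-32, x(-9, 10)) + (-6803 + 48*(-25 + 59))/(4188 + 5841)) + 16538 = (-4*(-32) + (-6803 + 48*(-25 + 59))/(4188 + 5841)) + 16538 = (128 + (-6803 + 48*34)/10029) + 16538 = (128 + (-6803 + 1632)*(1/10029)) + 16538 = (128 - 5171*1/10029) + 16538 = (128 - 5171/10029) + 16538 = 1278541/10029 + 16538 = 167138143/10029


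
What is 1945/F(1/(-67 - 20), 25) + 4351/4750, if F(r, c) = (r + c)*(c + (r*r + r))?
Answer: 103589794586/25699261625 ≈ 4.0308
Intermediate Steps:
F(r, c) = (c + r)*(c + r + r²) (F(r, c) = (c + r)*(c + (r² + r)) = (c + r)*(c + (r + r²)) = (c + r)*(c + r + r²))
1945/F(1/(-67 - 20), 25) + 4351/4750 = 1945/(25² + (1/(-67 - 20))² + (1/(-67 - 20))³ + 25*(1/(-67 - 20))² + 2*25/(-67 - 20)) + 4351/4750 = 1945/(625 + (1/(-87))² + (1/(-87))³ + 25*(1/(-87))² + 2*25/(-87)) + 4351*(1/4750) = 1945/(625 + (-1/87)² + (-1/87)³ + 25*(-1/87)² + 2*25*(-1/87)) + 229/250 = 1945/(625 + 1/7569 - 1/658503 + 25*(1/7569) - 50/87) + 229/250 = 1945/(625 + 1/7569 - 1/658503 + 25/7569 - 50/87) + 229/250 = 1945/(411188186/658503) + 229/250 = 1945*(658503/411188186) + 229/250 = 1280788335/411188186 + 229/250 = 103589794586/25699261625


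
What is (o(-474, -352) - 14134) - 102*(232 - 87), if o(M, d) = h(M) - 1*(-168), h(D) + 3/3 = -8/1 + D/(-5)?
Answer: -143351/5 ≈ -28670.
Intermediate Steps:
h(D) = -9 - D/5 (h(D) = -1 + (-8/1 + D/(-5)) = -1 + (-8*1 + D*(-⅕)) = -1 + (-8 - D/5) = -9 - D/5)
o(M, d) = 159 - M/5 (o(M, d) = (-9 - M/5) - 1*(-168) = (-9 - M/5) + 168 = 159 - M/5)
(o(-474, -352) - 14134) - 102*(232 - 87) = ((159 - ⅕*(-474)) - 14134) - 102*(232 - 87) = ((159 + 474/5) - 14134) - 102*145 = (1269/5 - 14134) - 14790 = -69401/5 - 14790 = -143351/5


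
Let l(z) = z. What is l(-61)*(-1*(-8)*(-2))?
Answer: 976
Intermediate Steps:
l(-61)*(-1*(-8)*(-2)) = -61*(-1*(-8))*(-2) = -488*(-2) = -61*(-16) = 976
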